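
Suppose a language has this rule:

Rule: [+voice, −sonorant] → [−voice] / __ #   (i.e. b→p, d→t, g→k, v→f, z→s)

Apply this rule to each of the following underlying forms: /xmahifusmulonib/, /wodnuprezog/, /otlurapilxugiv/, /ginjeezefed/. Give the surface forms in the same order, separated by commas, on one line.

xmahifusmulonip, wodnuprezok, otlurapilxugif, ginjeezefet

/xmahifusmulonib/: /b/ is a voiced obstruent in word-final position, so it devoices to [p]. → [xmahifusmulonip].
/wodnuprezog/: /g/ is a voiced obstruent in word-final position, so it devoices to [k]. → [wodnuprezok].
/otlurapilxugiv/: /v/ is a voiced obstruent in word-final position, so it devoices to [f]. → [otlurapilxugif].
/ginjeezefed/: /d/ is a voiced obstruent in word-final position, so it devoices to [t]. → [ginjeezefet].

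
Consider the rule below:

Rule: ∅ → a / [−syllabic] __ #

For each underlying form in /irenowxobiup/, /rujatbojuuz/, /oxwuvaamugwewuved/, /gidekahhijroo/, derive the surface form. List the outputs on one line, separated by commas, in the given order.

/irenowxobiup/: the form ends in the consonant /p/, so [a] is inserted word-finally. → [irenowxobiupa].
/rujatbojuuz/: the form ends in the consonant /z/, so [a] is inserted word-finally. → [rujatbojuuza].
/oxwuvaamugwewuved/: the form ends in the consonant /d/, so [a] is inserted word-finally. → [oxwuvaamugwewuveda].
/gidekahhijroo/: the rule's environment is not met; surfaces unchanged as [gidekahhijroo].

irenowxobiupa, rujatbojuuza, oxwuvaamugwewuveda, gidekahhijroo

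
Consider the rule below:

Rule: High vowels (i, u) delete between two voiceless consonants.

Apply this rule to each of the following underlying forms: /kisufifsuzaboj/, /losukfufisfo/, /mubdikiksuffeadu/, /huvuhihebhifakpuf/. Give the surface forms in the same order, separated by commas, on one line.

ksffsuzaboj, loskffsfo, mubdikksffeadu, huvuhhebhfakpf

/kisufifsuzaboj/: /i/ is a high vowel flanked by voiceless consonants /k/ and /s/, so it deletes. /u/ is a high vowel flanked by voiceless consonants /s/ and /f/, so it deletes. /i/ is a high vowel flanked by voiceless consonants /f/ and /f/, so it deletes. → [ksffsuzaboj].
/losukfufisfo/: /u/ is a high vowel flanked by voiceless consonants /s/ and /k/, so it deletes. /u/ is a high vowel flanked by voiceless consonants /f/ and /f/, so it deletes. /i/ is a high vowel flanked by voiceless consonants /f/ and /s/, so it deletes. → [loskffsfo].
/mubdikiksuffeadu/: /i/ is a high vowel flanked by voiceless consonants /k/ and /k/, so it deletes. /u/ is a high vowel flanked by voiceless consonants /s/ and /f/, so it deletes. → [mubdikksffeadu].
/huvuhihebhifakpuf/: /i/ is a high vowel flanked by voiceless consonants /h/ and /h/, so it deletes. /i/ is a high vowel flanked by voiceless consonants /h/ and /f/, so it deletes. /u/ is a high vowel flanked by voiceless consonants /p/ and /f/, so it deletes. → [huvuhhebhfakpf].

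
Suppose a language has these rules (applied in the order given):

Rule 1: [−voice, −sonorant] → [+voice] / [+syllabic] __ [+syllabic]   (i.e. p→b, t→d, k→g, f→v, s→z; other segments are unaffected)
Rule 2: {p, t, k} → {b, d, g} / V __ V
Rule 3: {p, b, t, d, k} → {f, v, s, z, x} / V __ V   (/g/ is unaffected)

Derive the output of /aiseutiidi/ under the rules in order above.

aizeuziizi

Rule 1 (intervocalic voicing): /s/ is a voiceless obstruent between vowels /i/ and /e/, so it voices to [z]. /t/ is a voiceless obstruent between vowels /u/ and /i/, so it voices to [d]. /aiseutiidi/ → aizeudiidi.
Rule 2 (intervocalic voicing): no segment meets the environment; /aizeudiidi/ is unchanged.
Rule 3 (intervocalic spirantization): /d/ is a stop between vowels /u/ and /i/, so it spirantizes to the fricative [z]. /d/ is a stop between vowels /i/ and /i/, so it spirantizes to the fricative [z]. /aizeudiidi/ → aizeuziizi.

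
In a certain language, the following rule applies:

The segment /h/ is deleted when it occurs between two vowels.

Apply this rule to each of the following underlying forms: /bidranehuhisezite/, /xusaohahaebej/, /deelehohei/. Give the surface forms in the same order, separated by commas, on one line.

/bidranehuhisezite/: /h/ occurs between vowels /e/ and /u/, so it deletes. /h/ occurs between vowels /u/ and /i/, so it deletes. → [bidraneuisezite].
/xusaohahaebej/: /h/ occurs between vowels /o/ and /a/, so it deletes. /h/ occurs between vowels /a/ and /a/, so it deletes. → [xusaoaaebej].
/deelehohei/: /h/ occurs between vowels /e/ and /o/, so it deletes. /h/ occurs between vowels /o/ and /e/, so it deletes. → [deeleoei].

bidraneuisezite, xusaoaaebej, deeleoei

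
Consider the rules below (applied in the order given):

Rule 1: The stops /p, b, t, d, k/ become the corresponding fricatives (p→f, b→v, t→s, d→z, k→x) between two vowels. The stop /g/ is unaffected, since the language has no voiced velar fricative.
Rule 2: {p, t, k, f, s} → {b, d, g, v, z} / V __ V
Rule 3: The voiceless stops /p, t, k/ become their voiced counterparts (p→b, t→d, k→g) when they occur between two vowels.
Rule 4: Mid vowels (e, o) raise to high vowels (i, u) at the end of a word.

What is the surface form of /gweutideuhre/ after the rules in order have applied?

gweuzizeuhri

Rule 1 (intervocalic spirantization): /t/ is a stop between vowels /u/ and /i/, so it spirantizes to the fricative [s]. /d/ is a stop between vowels /i/ and /e/, so it spirantizes to the fricative [z]. /gweutideuhre/ → gweusizeuhre.
Rule 2 (intervocalic voicing): /s/ is a voiceless obstruent between vowels /u/ and /i/, so it voices to [z]. /gweusizeuhre/ → gweuzizeuhre.
Rule 3 (intervocalic voicing): no segment meets the environment; /gweuzizeuhre/ is unchanged.
Rule 4 (final vowel raising): /e/ is a mid vowel in word-final position, so it raises to [i]. /gweuzizeuhre/ → gweuzizeuhri.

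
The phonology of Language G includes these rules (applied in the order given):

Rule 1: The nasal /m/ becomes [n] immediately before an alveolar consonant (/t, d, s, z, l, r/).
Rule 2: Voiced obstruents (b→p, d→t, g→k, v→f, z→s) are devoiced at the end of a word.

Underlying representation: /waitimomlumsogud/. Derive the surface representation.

waitimonlunsogut

Rule 1 (nasal place assimilation): /m/ precedes the alveolar consonant /l/, so it assimilates in place to [n]. /m/ precedes the alveolar consonant /s/, so it assimilates in place to [n]. /waitimomlumsogud/ → waitimonlunsogud.
Rule 2 (final devoicing): /d/ is a voiced obstruent in word-final position, so it devoices to [t]. /waitimonlunsogud/ → waitimonlunsogut.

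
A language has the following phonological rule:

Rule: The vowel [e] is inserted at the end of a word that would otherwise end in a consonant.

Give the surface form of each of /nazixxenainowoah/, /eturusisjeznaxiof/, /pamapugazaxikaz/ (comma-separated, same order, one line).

/nazixxenainowoah/: the form ends in the consonant /h/, so [e] is inserted word-finally. → [nazixxenainowoahe].
/eturusisjeznaxiof/: the form ends in the consonant /f/, so [e] is inserted word-finally. → [eturusisjeznaxiofe].
/pamapugazaxikaz/: the form ends in the consonant /z/, so [e] is inserted word-finally. → [pamapugazaxikaze].

nazixxenainowoahe, eturusisjeznaxiofe, pamapugazaxikaze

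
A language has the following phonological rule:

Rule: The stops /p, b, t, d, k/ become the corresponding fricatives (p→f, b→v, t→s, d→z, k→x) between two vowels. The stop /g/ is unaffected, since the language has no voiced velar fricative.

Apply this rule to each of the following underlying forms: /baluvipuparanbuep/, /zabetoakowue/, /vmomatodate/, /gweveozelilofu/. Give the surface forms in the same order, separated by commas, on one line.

/baluvipuparanbuep/: /p/ is a stop between vowels /i/ and /u/, so it spirantizes to the fricative [f]. /p/ is a stop between vowels /u/ and /a/, so it spirantizes to the fricative [f]. → [baluvifufaranbuep].
/zabetoakowue/: /b/ is a stop between vowels /a/ and /e/, so it spirantizes to the fricative [v]. /t/ is a stop between vowels /e/ and /o/, so it spirantizes to the fricative [s]. /k/ is a stop between vowels /a/ and /o/, so it spirantizes to the fricative [x]. → [zavesoaxowue].
/vmomatodate/: /t/ is a stop between vowels /a/ and /o/, so it spirantizes to the fricative [s]. /d/ is a stop between vowels /o/ and /a/, so it spirantizes to the fricative [z]. /t/ is a stop between vowels /a/ and /e/, so it spirantizes to the fricative [s]. → [vmomasozase].
/gweveozelilofu/: the rule's environment is not met; surfaces unchanged as [gweveozelilofu].

baluvifufaranbuep, zavesoaxowue, vmomasozase, gweveozelilofu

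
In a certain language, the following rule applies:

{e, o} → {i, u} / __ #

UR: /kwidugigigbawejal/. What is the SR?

kwidugigigbawejal

No segment of /kwidugigigbawejal/ meets the structural description of the rule, so the form surfaces unchanged.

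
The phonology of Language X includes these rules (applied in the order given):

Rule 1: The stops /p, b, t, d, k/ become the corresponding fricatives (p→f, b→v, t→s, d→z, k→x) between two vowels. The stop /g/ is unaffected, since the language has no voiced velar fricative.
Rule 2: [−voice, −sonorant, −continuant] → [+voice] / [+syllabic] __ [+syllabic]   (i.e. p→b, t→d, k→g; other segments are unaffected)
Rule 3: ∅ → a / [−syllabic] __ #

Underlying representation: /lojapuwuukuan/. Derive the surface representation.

Rule 1 (intervocalic spirantization): /p/ is a stop between vowels /a/ and /u/, so it spirantizes to the fricative [f]. /k/ is a stop between vowels /u/ and /u/, so it spirantizes to the fricative [x]. /lojapuwuukuan/ → lojafuwuuxuan.
Rule 2 (intervocalic voicing): no segment meets the environment; /lojafuwuuxuan/ is unchanged.
Rule 3 (final a-epenthesis): the form ends in the consonant /n/, so [a] is inserted word-finally. /lojafuwuuxuan/ → lojafuwuuxuana.

lojafuwuuxuana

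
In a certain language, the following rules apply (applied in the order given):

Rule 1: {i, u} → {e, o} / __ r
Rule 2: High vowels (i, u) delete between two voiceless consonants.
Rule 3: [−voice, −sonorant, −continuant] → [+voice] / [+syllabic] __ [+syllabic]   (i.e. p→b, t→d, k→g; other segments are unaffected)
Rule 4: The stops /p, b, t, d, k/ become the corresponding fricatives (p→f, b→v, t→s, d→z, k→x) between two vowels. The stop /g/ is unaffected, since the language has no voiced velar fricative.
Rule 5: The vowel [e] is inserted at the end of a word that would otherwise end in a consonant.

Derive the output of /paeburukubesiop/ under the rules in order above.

paevoruguvesiope

Rule 1 (pre-rhotic lowering): /u/ is a high vowel immediately before /r/, so it lowers to [o]. /paeburukubesiop/ → paeborukubesiop.
Rule 2 (high vowel syncope): no segment meets the environment; /paeborukubesiop/ is unchanged.
Rule 3 (intervocalic voicing): /k/ is a voiceless stop between vowels /u/ and /u/, so it voices to [g]. /paeborukubesiop/ → paeborugubesiop.
Rule 4 (intervocalic spirantization): /b/ is a stop between vowels /e/ and /o/, so it spirantizes to the fricative [v]. /b/ is a stop between vowels /u/ and /e/, so it spirantizes to the fricative [v]. /paeborugubesiop/ → paevoruguvesiop.
Rule 5 (final e-epenthesis): the form ends in the consonant /p/, so [e] is inserted word-finally. /paevoruguvesiop/ → paevoruguvesiope.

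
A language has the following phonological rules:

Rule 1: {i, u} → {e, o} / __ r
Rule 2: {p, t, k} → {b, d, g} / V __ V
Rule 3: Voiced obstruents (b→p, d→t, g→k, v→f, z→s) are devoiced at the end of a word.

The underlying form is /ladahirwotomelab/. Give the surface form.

Rule 1 (pre-rhotic lowering): /i/ is a high vowel immediately before /r/, so it lowers to [e]. /ladahirwotomelab/ → ladaherwotomelab.
Rule 2 (intervocalic voicing): /t/ is a voiceless stop between vowels /o/ and /o/, so it voices to [d]. /ladaherwotomelab/ → ladaherwodomelab.
Rule 3 (final devoicing): /b/ is a voiced obstruent in word-final position, so it devoices to [p]. /ladaherwodomelab/ → ladaherwodomelap.

ladaherwodomelap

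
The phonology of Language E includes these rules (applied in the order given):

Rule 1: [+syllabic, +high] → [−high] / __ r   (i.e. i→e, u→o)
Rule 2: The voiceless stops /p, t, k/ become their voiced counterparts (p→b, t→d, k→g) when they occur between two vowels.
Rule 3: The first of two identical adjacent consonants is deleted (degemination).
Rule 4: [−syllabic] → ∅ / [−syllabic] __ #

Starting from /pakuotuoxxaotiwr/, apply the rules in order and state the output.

paguoduoxaodiw

Rule 1 (pre-rhotic lowering): no segment meets the environment; /pakuotuoxxaotiwr/ is unchanged.
Rule 2 (intervocalic voicing): /k/ is a voiceless stop between vowels /a/ and /u/, so it voices to [g]. /t/ is a voiceless stop between vowels /o/ and /u/, so it voices to [d]. /t/ is a voiceless stop between vowels /o/ and /i/, so it voices to [d]. /pakuotuoxxaotiwr/ → paguoduoxxaodiwr.
Rule 3 (degemination): /xx/ is a geminate; the first /x/ deletes. /paguoduoxxaodiwr/ → paguoduoxaodiwr.
Rule 4 (final cluster simplification): /r/ is the second consonant of a word-final cluster /wr/, so it deletes. /paguoduoxaodiwr/ → paguoduoxaodiw.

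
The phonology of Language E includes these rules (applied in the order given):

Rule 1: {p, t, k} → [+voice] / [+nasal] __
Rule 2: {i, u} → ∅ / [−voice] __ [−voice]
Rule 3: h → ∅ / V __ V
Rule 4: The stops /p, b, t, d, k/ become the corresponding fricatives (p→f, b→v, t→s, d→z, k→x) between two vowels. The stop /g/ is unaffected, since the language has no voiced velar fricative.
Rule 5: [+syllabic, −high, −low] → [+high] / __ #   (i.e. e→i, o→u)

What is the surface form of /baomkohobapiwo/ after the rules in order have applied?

Rule 1 (post-nasal voicing): /k/ is a voiceless stop immediately after the nasal /m/, so it voices to [g]. /baomkohobapiwo/ → baomgohobapiwo.
Rule 2 (high vowel syncope): no segment meets the environment; /baomgohobapiwo/ is unchanged.
Rule 3 (intervocalic h-deletion): /h/ occurs between vowels /o/ and /o/, so it deletes. /baomgohobapiwo/ → baomgoobapiwo.
Rule 4 (intervocalic spirantization): /b/ is a stop between vowels /o/ and /a/, so it spirantizes to the fricative [v]. /p/ is a stop between vowels /a/ and /i/, so it spirantizes to the fricative [f]. /baomgoobapiwo/ → baomgoovafiwo.
Rule 5 (final vowel raising): /o/ is a mid vowel in word-final position, so it raises to [u]. /baomgoovafiwo/ → baomgoovafiwu.

baomgoovafiwu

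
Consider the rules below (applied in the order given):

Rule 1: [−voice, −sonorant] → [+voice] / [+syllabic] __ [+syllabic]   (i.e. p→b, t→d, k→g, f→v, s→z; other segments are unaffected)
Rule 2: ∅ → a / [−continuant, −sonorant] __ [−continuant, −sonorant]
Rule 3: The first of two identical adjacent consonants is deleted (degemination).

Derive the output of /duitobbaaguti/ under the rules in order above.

duidobabaagudi

Rule 1 (intervocalic voicing): /t/ is a voiceless obstruent between vowels /i/ and /o/, so it voices to [d]. /t/ is a voiceless obstruent between vowels /u/ and /i/, so it voices to [d]. /duitobbaaguti/ → duidobbaagudi.
Rule 2 (stop-cluster a-epenthesis): /b/ and /b/ form a stop–stop cluster, so [a] is inserted between them. /duidobbaagudi/ → duidobabaagudi.
Rule 3 (degemination): no segment meets the environment; /duidobabaagudi/ is unchanged.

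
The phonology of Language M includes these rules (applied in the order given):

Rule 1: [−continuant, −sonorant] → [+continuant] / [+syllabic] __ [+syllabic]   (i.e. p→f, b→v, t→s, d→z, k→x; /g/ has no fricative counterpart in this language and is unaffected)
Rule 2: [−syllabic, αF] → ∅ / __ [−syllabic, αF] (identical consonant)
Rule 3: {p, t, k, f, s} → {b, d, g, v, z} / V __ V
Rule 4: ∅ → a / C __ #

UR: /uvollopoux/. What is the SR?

Rule 1 (intervocalic spirantization): /p/ is a stop between vowels /o/ and /o/, so it spirantizes to the fricative [f]. /uvollopoux/ → uvollofoux.
Rule 2 (degemination): /ll/ is a geminate; the first /l/ deletes. /uvollofoux/ → uvolofoux.
Rule 3 (intervocalic voicing): /f/ is a voiceless obstruent between vowels /o/ and /o/, so it voices to [v]. /uvolofoux/ → uvolovoux.
Rule 4 (final a-epenthesis): the form ends in the consonant /x/, so [a] is inserted word-finally. /uvolovoux/ → uvolovouxa.

uvolovouxa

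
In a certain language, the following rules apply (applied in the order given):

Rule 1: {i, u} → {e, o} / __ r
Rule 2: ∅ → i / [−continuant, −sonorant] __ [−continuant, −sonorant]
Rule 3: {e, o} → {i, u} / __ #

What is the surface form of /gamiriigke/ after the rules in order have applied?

gameriigiki

Rule 1 (pre-rhotic lowering): /i/ is a high vowel immediately before /r/, so it lowers to [e]. /gamiriigke/ → gameriigke.
Rule 2 (stop-cluster i-epenthesis): /g/ and /k/ form a stop–stop cluster, so [i] is inserted between them. /gameriigke/ → gameriigike.
Rule 3 (final vowel raising): /e/ is a mid vowel in word-final position, so it raises to [i]. /gameriigike/ → gameriigiki.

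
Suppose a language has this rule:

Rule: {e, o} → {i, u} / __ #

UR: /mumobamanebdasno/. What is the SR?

Scanning /mumobamanebdasno/: /o/ at position 4 is not in the conditioning environment; /e/ at position 10 is not in the conditioning environment; /o/ is a mid vowel in word-final position, so it raises to [u].
Result: [mumobamanebdasnu].

mumobamanebdasnu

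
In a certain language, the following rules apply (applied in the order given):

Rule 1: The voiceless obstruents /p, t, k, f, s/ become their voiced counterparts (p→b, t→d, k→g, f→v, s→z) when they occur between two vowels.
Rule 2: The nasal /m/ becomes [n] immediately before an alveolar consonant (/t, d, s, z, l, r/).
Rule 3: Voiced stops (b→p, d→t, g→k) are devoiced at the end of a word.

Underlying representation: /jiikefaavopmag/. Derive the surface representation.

jiigevaavopmak

Rule 1 (intervocalic voicing): /k/ is a voiceless obstruent between vowels /i/ and /e/, so it voices to [g]. /f/ is a voiceless obstruent between vowels /e/ and /a/, so it voices to [v]. /jiikefaavopmag/ → jiigevaavopmag.
Rule 2 (nasal place assimilation): no segment meets the environment; /jiigevaavopmag/ is unchanged.
Rule 3 (final devoicing): /g/ is a voiced stop in word-final position, so it devoices to [k]. /jiigevaavopmag/ → jiigevaavopmak.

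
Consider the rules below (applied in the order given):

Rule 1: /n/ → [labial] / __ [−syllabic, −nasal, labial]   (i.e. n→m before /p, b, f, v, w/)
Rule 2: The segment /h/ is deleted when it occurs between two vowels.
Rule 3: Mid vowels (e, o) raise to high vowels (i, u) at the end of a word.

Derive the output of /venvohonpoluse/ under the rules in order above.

Rule 1 (nasal place assimilation): /n/ precedes the labial consonant /v/, so it assimilates in place to [m]. /n/ precedes the labial consonant /p/, so it assimilates in place to [m]. /venvohonpoluse/ → vemvohompoluse.
Rule 2 (intervocalic h-deletion): /h/ occurs between vowels /o/ and /o/, so it deletes. /vemvohompoluse/ → vemvoompoluse.
Rule 3 (final vowel raising): /e/ is a mid vowel in word-final position, so it raises to [i]. /vemvoompoluse/ → vemvoompolusi.

vemvoompolusi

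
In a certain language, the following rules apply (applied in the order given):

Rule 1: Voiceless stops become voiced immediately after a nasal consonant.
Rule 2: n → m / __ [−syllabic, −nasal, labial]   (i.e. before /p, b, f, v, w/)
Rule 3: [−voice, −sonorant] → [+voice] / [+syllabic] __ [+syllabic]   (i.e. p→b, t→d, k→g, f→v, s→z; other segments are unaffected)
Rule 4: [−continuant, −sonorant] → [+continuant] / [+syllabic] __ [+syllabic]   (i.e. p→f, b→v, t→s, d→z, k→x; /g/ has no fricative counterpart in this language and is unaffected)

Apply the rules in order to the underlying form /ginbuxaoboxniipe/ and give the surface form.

gimbuxaovoxniive

Rule 1 (post-nasal voicing): no segment meets the environment; /ginbuxaoboxniipe/ is unchanged.
Rule 2 (nasal place assimilation): /n/ precedes the labial consonant /b/, so it assimilates in place to [m]. /ginbuxaoboxniipe/ → gimbuxaoboxniipe.
Rule 3 (intervocalic voicing): /p/ is a voiceless obstruent between vowels /i/ and /e/, so it voices to [b]. /gimbuxaoboxniipe/ → gimbuxaoboxniibe.
Rule 4 (intervocalic spirantization): /b/ is a stop between vowels /o/ and /o/, so it spirantizes to the fricative [v]. /b/ is a stop between vowels /i/ and /e/, so it spirantizes to the fricative [v]. /gimbuxaoboxniibe/ → gimbuxaovoxniive.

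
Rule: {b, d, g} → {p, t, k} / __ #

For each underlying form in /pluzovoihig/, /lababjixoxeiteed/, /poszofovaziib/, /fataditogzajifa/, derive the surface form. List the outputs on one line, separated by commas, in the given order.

/pluzovoihig/: /g/ is a voiced stop in word-final position, so it devoices to [k]. → [pluzovoihik].
/lababjixoxeiteed/: /d/ is a voiced stop in word-final position, so it devoices to [t]. → [lababjixoxeiteet].
/poszofovaziib/: /b/ is a voiced stop in word-final position, so it devoices to [p]. → [poszofovaziip].
/fataditogzajifa/: the rule's environment is not met; surfaces unchanged as [fataditogzajifa].

pluzovoihik, lababjixoxeiteet, poszofovaziip, fataditogzajifa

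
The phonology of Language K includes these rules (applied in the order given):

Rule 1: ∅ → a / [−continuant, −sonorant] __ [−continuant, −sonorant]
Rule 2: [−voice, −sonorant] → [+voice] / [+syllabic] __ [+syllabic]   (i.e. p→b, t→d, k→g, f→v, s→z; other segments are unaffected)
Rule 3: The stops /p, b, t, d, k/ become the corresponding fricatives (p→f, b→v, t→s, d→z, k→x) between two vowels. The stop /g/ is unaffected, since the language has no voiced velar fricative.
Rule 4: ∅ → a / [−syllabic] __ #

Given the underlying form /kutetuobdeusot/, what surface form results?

kuzezuovazeuzota

Rule 1 (stop-cluster a-epenthesis): /b/ and /d/ form a stop–stop cluster, so [a] is inserted between them. /kutetuobdeusot/ → kutetuobadeusot.
Rule 2 (intervocalic voicing): /t/ is a voiceless obstruent between vowels /u/ and /e/, so it voices to [d]. /t/ is a voiceless obstruent between vowels /e/ and /u/, so it voices to [d]. /s/ is a voiceless obstruent between vowels /u/ and /o/, so it voices to [z]. /kutetuobadeusot/ → kudeduobadeuzot.
Rule 3 (intervocalic spirantization): /d/ is a stop between vowels /u/ and /e/, so it spirantizes to the fricative [z]. /d/ is a stop between vowels /e/ and /u/, so it spirantizes to the fricative [z]. /b/ is a stop between vowels /o/ and /a/, so it spirantizes to the fricative [v]. /d/ is a stop between vowels /a/ and /e/, so it spirantizes to the fricative [z]. /kudeduobadeuzot/ → kuzezuovazeuzot.
Rule 4 (final a-epenthesis): the form ends in the consonant /t/, so [a] is inserted word-finally. /kuzezuovazeuzot/ → kuzezuovazeuzota.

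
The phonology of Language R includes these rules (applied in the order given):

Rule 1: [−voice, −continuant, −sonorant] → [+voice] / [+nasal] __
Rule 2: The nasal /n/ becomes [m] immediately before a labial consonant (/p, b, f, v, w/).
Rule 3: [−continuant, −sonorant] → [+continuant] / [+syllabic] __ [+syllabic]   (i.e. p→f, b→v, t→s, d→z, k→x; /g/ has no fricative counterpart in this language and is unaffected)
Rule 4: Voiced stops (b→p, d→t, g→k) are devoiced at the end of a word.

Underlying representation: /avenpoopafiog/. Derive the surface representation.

Rule 1 (post-nasal voicing): /p/ is a voiceless stop immediately after the nasal /n/, so it voices to [b]. /avenpoopafiog/ → avenboopafiog.
Rule 2 (nasal place assimilation): /n/ precedes the labial consonant /b/, so it assimilates in place to [m]. /avenboopafiog/ → avemboopafiog.
Rule 3 (intervocalic spirantization): /p/ is a stop between vowels /o/ and /a/, so it spirantizes to the fricative [f]. /avemboopafiog/ → avemboofafiog.
Rule 4 (final devoicing): /g/ is a voiced stop in word-final position, so it devoices to [k]. /avemboofafiog/ → avemboofafiok.

avemboofafiok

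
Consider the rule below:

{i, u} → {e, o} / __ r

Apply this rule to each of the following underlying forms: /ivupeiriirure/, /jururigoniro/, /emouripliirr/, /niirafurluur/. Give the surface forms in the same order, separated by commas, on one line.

/ivupeiriirure/: /i/ is a high vowel immediately before /r/, so it lowers to [e]. /i/ is a high vowel immediately before /r/, so it lowers to [e]. /u/ is a high vowel immediately before /r/, so it lowers to [o]. → [ivupeerierore].
/jururigoniro/: /u/ is a high vowel immediately before /r/, so it lowers to [o]. /u/ is a high vowel immediately before /r/, so it lowers to [o]. /i/ is a high vowel immediately before /r/, so it lowers to [e]. → [jororigonero].
/emouripliirr/: /u/ is a high vowel immediately before /r/, so it lowers to [o]. /i/ is a high vowel immediately before /r/, so it lowers to [e]. → [emooriplierr].
/niirafurluur/: /i/ is a high vowel immediately before /r/, so it lowers to [e]. /u/ is a high vowel immediately before /r/, so it lowers to [o]. /u/ is a high vowel immediately before /r/, so it lowers to [o]. → [nieraforluor].

ivupeerierore, jororigonero, emooriplierr, nieraforluor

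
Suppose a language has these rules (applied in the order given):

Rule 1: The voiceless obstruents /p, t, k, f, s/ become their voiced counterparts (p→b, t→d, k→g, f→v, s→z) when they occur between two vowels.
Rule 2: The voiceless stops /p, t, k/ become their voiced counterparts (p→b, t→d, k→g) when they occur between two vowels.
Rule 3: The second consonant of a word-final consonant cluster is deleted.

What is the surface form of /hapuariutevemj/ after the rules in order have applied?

Rule 1 (intervocalic voicing): /p/ is a voiceless obstruent between vowels /a/ and /u/, so it voices to [b]. /t/ is a voiceless obstruent between vowels /u/ and /e/, so it voices to [d]. /hapuariutevemj/ → habuariudevemj.
Rule 2 (intervocalic voicing): no segment meets the environment; /habuariudevemj/ is unchanged.
Rule 3 (final cluster simplification): /j/ is the second consonant of a word-final cluster /mj/, so it deletes. /habuariudevemj/ → habuariudevem.

habuariudevem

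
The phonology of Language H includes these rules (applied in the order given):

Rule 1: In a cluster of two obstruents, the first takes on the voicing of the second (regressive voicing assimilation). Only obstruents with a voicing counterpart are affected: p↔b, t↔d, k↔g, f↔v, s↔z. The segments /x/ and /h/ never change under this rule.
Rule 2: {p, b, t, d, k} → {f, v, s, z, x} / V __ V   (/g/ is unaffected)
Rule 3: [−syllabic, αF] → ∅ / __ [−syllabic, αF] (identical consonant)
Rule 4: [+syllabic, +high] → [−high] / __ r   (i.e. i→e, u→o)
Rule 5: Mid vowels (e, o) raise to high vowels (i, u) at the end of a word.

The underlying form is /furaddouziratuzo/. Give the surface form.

Rule 1 (regressive voicing assimilation): no segment meets the environment; /furaddouziratuzo/ is unchanged.
Rule 2 (intervocalic spirantization): /t/ is a stop between vowels /a/ and /u/, so it spirantizes to the fricative [s]. /furaddouziratuzo/ → furaddouzirasuzo.
Rule 3 (degemination): /dd/ is a geminate; the first /d/ deletes. /furaddouzirasuzo/ → furadouzirasuzo.
Rule 4 (pre-rhotic lowering): /u/ is a high vowel immediately before /r/, so it lowers to [o]. /i/ is a high vowel immediately before /r/, so it lowers to [e]. /furadouzirasuzo/ → foradouzerasuzo.
Rule 5 (final vowel raising): /o/ is a mid vowel in word-final position, so it raises to [u]. /foradouzerasuzo/ → foradouzerasuzu.

foradouzerasuzu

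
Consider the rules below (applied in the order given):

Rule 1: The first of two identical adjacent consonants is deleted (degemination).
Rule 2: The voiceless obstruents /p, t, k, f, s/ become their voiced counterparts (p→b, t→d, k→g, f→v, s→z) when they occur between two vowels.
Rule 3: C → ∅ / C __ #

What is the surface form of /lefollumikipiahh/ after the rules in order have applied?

levolumigibiah

Rule 1 (degemination): /ll/ is a geminate; the first /l/ deletes. /hh/ is a geminate; the first /h/ deletes. /lefollumikipiahh/ → lefolumikipiah.
Rule 2 (intervocalic voicing): /f/ is a voiceless obstruent between vowels /e/ and /o/, so it voices to [v]. /k/ is a voiceless obstruent between vowels /i/ and /i/, so it voices to [g]. /p/ is a voiceless obstruent between vowels /i/ and /i/, so it voices to [b]. /lefolumikipiah/ → levolumigibiah.
Rule 3 (final cluster simplification): no segment meets the environment; /levolumigibiah/ is unchanged.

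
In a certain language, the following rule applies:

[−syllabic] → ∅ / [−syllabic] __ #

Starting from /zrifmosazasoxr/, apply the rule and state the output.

zrifmosazasox

/r/ is the second consonant of a word-final cluster /xr/, so it deletes.
The other instances of /z/, /r/, /f/, /m/, /s/, /x/ do not occur in the required environment and remain unchanged.
Surface form: [zrifmosazasox].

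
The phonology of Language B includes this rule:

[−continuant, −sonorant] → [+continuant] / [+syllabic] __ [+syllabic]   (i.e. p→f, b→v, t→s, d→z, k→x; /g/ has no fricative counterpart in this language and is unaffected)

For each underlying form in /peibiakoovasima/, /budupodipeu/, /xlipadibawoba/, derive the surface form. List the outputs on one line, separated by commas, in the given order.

peiviaxoovasima, buzufozifeu, xlifazivawova

/peibiakoovasima/: /b/ is a stop between vowels /i/ and /i/, so it spirantizes to the fricative [v]. /k/ is a stop between vowels /a/ and /o/, so it spirantizes to the fricative [x]. → [peiviaxoovasima].
/budupodipeu/: /d/ is a stop between vowels /u/ and /u/, so it spirantizes to the fricative [z]. /p/ is a stop between vowels /u/ and /o/, so it spirantizes to the fricative [f]. /d/ is a stop between vowels /o/ and /i/, so it spirantizes to the fricative [z]. /p/ is a stop between vowels /i/ and /e/, so it spirantizes to the fricative [f]. → [buzufozifeu].
/xlipadibawoba/: /p/ is a stop between vowels /i/ and /a/, so it spirantizes to the fricative [f]. /d/ is a stop between vowels /a/ and /i/, so it spirantizes to the fricative [z]. /b/ is a stop between vowels /i/ and /a/, so it spirantizes to the fricative [v]. /b/ is a stop between vowels /o/ and /a/, so it spirantizes to the fricative [v]. → [xlifazivawova].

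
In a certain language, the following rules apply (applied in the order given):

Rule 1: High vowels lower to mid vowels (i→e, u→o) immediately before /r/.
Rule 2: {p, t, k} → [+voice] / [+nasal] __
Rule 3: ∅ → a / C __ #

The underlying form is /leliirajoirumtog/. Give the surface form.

lelierajoerumdoga

Rule 1 (pre-rhotic lowering): /i/ is a high vowel immediately before /r/, so it lowers to [e]. /i/ is a high vowel immediately before /r/, so it lowers to [e]. /leliirajoirumtog/ → lelierajoerumtog.
Rule 2 (post-nasal voicing): /t/ is a voiceless stop immediately after the nasal /m/, so it voices to [d]. /lelierajoerumtog/ → lelierajoerumdog.
Rule 3 (final a-epenthesis): the form ends in the consonant /g/, so [a] is inserted word-finally. /lelierajoerumdog/ → lelierajoerumdoga.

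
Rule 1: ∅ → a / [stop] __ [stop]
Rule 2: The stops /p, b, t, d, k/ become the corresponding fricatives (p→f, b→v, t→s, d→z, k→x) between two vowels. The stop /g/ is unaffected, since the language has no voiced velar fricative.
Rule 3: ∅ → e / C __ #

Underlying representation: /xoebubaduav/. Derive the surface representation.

Rule 1 (stop-cluster a-epenthesis): no segment meets the environment; /xoebubaduav/ is unchanged.
Rule 2 (intervocalic spirantization): /b/ is a stop between vowels /e/ and /u/, so it spirantizes to the fricative [v]. /b/ is a stop between vowels /u/ and /a/, so it spirantizes to the fricative [v]. /d/ is a stop between vowels /a/ and /u/, so it spirantizes to the fricative [z]. /xoebubaduav/ → xoevuvazuav.
Rule 3 (final e-epenthesis): the form ends in the consonant /v/, so [e] is inserted word-finally. /xoevuvazuav/ → xoevuvazuave.

xoevuvazuave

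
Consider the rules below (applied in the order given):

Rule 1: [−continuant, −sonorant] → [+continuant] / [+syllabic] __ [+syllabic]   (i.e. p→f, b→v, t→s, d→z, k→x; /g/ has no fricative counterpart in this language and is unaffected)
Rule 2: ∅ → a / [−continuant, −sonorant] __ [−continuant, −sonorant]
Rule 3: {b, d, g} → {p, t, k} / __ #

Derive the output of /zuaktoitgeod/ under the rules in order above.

zuakatoitageot

Rule 1 (intervocalic spirantization): no segment meets the environment; /zuaktoitgeod/ is unchanged.
Rule 2 (stop-cluster a-epenthesis): /k/ and /t/ form a stop–stop cluster, so [a] is inserted between them. /t/ and /g/ form a stop–stop cluster, so [a] is inserted between them. /zuaktoitgeod/ → zuakatoitageod.
Rule 3 (final devoicing): /d/ is a voiced stop in word-final position, so it devoices to [t]. /zuakatoitageod/ → zuakatoitageot.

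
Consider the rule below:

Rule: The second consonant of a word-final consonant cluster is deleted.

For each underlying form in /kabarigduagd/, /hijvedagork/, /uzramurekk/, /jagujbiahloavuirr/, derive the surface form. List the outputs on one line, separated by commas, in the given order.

/kabarigduagd/: /d/ is the second consonant of a word-final cluster /gd/, so it deletes. → [kabarigduag].
/hijvedagork/: /k/ is the second consonant of a word-final cluster /rk/, so it deletes. → [hijvedagor].
/uzramurekk/: /k/ is the second consonant of a word-final cluster /kk/, so it deletes. → [uzramurek].
/jagujbiahloavuirr/: /r/ is the second consonant of a word-final cluster /rr/, so it deletes. → [jagujbiahloavuir].

kabarigduag, hijvedagor, uzramurek, jagujbiahloavuir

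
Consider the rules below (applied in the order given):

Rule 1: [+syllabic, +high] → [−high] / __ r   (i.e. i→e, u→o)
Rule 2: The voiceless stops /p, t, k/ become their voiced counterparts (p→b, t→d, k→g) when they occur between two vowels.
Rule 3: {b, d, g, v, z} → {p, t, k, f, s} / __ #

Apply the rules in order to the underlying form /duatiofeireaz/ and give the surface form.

Rule 1 (pre-rhotic lowering): /i/ is a high vowel immediately before /r/, so it lowers to [e]. /duatiofeireaz/ → duatiofeereaz.
Rule 2 (intervocalic voicing): /t/ is a voiceless stop between vowels /a/ and /i/, so it voices to [d]. /duatiofeereaz/ → duadiofeereaz.
Rule 3 (final devoicing): /z/ is a voiced obstruent in word-final position, so it devoices to [s]. /duadiofeereaz/ → duadiofeereas.

duadiofeereas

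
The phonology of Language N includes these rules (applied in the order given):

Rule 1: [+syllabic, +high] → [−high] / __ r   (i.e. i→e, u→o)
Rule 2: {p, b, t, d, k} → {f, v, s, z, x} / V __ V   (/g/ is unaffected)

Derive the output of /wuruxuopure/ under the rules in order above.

woruxuofore

Rule 1 (pre-rhotic lowering): /u/ is a high vowel immediately before /r/, so it lowers to [o]. /u/ is a high vowel immediately before /r/, so it lowers to [o]. /wuruxuopure/ → woruxuopore.
Rule 2 (intervocalic spirantization): /p/ is a stop between vowels /o/ and /o/, so it spirantizes to the fricative [f]. /woruxuopore/ → woruxuofore.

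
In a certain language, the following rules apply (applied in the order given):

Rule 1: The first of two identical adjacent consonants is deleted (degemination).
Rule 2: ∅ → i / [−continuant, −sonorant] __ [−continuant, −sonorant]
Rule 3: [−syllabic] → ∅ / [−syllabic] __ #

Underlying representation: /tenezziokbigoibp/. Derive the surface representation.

Rule 1 (degemination): /zz/ is a geminate; the first /z/ deletes. /tenezziokbigoibp/ → teneziokbigoibp.
Rule 2 (stop-cluster i-epenthesis): /k/ and /b/ form a stop–stop cluster, so [i] is inserted between them. /b/ and /p/ form a stop–stop cluster, so [i] is inserted between them. /teneziokbigoibp/ → teneziokibigoibip.
Rule 3 (final cluster simplification): no segment meets the environment; /teneziokibigoibip/ is unchanged.

teneziokibigoibip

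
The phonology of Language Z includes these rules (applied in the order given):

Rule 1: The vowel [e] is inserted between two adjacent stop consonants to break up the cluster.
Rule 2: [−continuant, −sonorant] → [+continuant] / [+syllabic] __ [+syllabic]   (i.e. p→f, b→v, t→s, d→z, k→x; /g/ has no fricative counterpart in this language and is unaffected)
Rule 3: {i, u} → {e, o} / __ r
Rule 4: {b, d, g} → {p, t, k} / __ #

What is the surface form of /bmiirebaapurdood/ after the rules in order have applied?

bmierevaafordoot

Rule 1 (stop-cluster e-epenthesis): no segment meets the environment; /bmiirebaapurdood/ is unchanged.
Rule 2 (intervocalic spirantization): /b/ is a stop between vowels /e/ and /a/, so it spirantizes to the fricative [v]. /p/ is a stop between vowels /a/ and /u/, so it spirantizes to the fricative [f]. /bmiirebaapurdood/ → bmiirevaafurdood.
Rule 3 (pre-rhotic lowering): /i/ is a high vowel immediately before /r/, so it lowers to [e]. /u/ is a high vowel immediately before /r/, so it lowers to [o]. /bmiirevaafurdood/ → bmierevaafordood.
Rule 4 (final devoicing): /d/ is a voiced stop in word-final position, so it devoices to [t]. /bmierevaafordood/ → bmierevaafordoot.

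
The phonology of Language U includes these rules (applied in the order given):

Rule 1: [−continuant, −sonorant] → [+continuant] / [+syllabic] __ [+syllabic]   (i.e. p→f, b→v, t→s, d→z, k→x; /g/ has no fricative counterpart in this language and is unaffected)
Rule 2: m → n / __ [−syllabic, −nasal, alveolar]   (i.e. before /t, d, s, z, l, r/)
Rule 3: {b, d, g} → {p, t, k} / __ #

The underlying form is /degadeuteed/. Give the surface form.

Rule 1 (intervocalic spirantization): /d/ is a stop between vowels /a/ and /e/, so it spirantizes to the fricative [z]. /t/ is a stop between vowels /u/ and /e/, so it spirantizes to the fricative [s]. /degadeuteed/ → degazeuseed.
Rule 2 (nasal place assimilation): no segment meets the environment; /degazeuseed/ is unchanged.
Rule 3 (final devoicing): /d/ is a voiced stop in word-final position, so it devoices to [t]. /degazeuseed/ → degazeuseet.

degazeuseet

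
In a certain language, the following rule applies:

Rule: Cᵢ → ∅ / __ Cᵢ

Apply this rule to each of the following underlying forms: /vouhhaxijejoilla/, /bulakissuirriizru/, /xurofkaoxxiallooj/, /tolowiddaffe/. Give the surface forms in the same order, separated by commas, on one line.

vouhaxijejoila, bulakisuiriizru, xurofkaoxialooj, tolowidafe

/vouhhaxijejoilla/: /hh/ is a geminate; the first /h/ deletes. /ll/ is a geminate; the first /l/ deletes. → [vouhaxijejoila].
/bulakissuirriizru/: /ss/ is a geminate; the first /s/ deletes. /rr/ is a geminate; the first /r/ deletes. → [bulakisuiriizru].
/xurofkaoxxiallooj/: /xx/ is a geminate; the first /x/ deletes. /ll/ is a geminate; the first /l/ deletes. → [xurofkaoxialooj].
/tolowiddaffe/: /dd/ is a geminate; the first /d/ deletes. /ff/ is a geminate; the first /f/ deletes. → [tolowidafe].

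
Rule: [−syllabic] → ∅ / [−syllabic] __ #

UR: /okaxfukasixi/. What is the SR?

okaxfukasixi

No segment of /okaxfukasixi/ meets the structural description of the rule, so the form surfaces unchanged.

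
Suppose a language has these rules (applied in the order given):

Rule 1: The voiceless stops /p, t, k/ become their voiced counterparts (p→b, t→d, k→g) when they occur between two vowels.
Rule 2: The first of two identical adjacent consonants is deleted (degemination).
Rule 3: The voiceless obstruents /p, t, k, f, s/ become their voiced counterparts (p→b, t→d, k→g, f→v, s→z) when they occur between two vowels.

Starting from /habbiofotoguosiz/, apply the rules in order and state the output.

Rule 1 (intervocalic voicing): /t/ is a voiceless stop between vowels /o/ and /o/, so it voices to [d]. /habbiofotoguosiz/ → habbiofodoguosiz.
Rule 2 (degemination): /bb/ is a geminate; the first /b/ deletes. /habbiofodoguosiz/ → habiofodoguosiz.
Rule 3 (intervocalic voicing): /f/ is a voiceless obstruent between vowels /o/ and /o/, so it voices to [v]. /s/ is a voiceless obstruent between vowels /o/ and /i/, so it voices to [z]. /habiofodoguosiz/ → habiovodoguoziz.

habiovodoguoziz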